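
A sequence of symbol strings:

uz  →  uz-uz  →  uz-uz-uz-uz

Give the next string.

uz-uz-uz-uz-uz-uz-uz-uz

Each string is two copies of the previous one joined by '-'.
One more doubling of uz-uz-uz-uz gives the answer.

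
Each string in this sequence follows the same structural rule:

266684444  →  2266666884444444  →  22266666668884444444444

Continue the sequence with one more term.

Reading off run lengths: 2 runs 1, 2, 3; 6 runs 3, 5, 7; 8 runs 1, 2, 3; 4 runs 4, 7, 10 — each is linear in n (n = 1, 2, …).
For the next term, n = 4, so the run lengths are 4, 9, 4, 13.

222266666666688884444444444444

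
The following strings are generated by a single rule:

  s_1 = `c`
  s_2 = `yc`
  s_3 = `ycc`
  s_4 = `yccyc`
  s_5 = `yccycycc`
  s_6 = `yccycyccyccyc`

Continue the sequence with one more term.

This is a Fibonacci-style word recurrence s(k) = s(k−1)·s(k−2): e.g. yc·c = ycc.
The next term joins yccycyccyccyc and yccycycc.

yccycyccyccycyccycycc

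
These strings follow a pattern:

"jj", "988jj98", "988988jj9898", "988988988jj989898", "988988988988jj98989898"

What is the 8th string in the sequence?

s(k+1) = 988·s(k)·98, so each term gains 988 as a prefix and 98 as a suffix.
From 988988988988jj98989898, 3 further steps: 988988988988jj98989898 → 988988988988988jj9898989898 → 988988988988988988jj989898989898 → (answer).

988988988988988988988jj98989898989898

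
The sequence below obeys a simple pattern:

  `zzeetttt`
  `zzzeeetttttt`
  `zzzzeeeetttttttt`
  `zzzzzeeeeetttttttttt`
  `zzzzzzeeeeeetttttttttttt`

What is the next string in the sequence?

Term n consists of n z's, followed by n e's, followed by 2n t's, where the shown terms are n = 2, 3, 4, 5, 6.
At n = 7 the blocks have lengths 7, 7, 14.

zzzzzzzeeeeeeetttttttttttttt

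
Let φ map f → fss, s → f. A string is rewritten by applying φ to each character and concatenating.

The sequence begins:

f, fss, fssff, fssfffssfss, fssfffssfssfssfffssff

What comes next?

fssfffssfssfssfffssfffssfffssfssfssfffssfss

φ(fssfffssfssfssfffssff) expands symbol-by-symbol to fss f f fss fss fss f f fss f f fss f f fss fss fss f f fss fss; joining the 21 pieces gives the next term.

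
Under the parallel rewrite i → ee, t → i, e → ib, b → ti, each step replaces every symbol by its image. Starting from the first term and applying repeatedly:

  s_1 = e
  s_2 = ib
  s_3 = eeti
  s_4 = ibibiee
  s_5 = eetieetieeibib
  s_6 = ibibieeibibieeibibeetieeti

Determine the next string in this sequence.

Rewriting the 26 symbols of ibibieeibibieeibibeetieeti one by one yields ee ti ee ti ee ib ib ee ti ee ti ee ib ib ee ti ee ti ib ib i ee ib ib i ee; concatenated:

eetieetieeibibeetieetieeibibeetieetiibibieeibibiee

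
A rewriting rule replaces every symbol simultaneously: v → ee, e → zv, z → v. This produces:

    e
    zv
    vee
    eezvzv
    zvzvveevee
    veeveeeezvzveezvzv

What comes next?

φ(veeveeeezvzveezvzv) expands symbol-by-symbol to ee zv zv ee zv zv zv zv v ee v ee zv zv v ee v ee; joining the 18 pieces gives the next term.

eezvzveezvzvzvzvveeveezvzvveevee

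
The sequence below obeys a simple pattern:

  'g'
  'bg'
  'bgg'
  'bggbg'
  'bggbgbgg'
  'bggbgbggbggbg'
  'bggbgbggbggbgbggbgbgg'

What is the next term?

Each term (from the third on) is the previous term followed by the one before it: term 3 = bg·g = bgg.
The next term joins bggbgbggbggbgbggbgbgg and bggbgbggbggbg.

bggbgbggbggbgbggbgbggbggbgbggbggbg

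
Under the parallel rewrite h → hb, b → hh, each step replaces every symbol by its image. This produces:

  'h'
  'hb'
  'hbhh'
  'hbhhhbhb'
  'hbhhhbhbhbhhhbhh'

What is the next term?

hbhhhbhbhbhhhbhhhbhhhbhbhbhhhbhb

φ(hbhhhbhbhbhhhbhh) expands symbol-by-symbol to hb hh hb hb hb hh hb hh hb hh hb hb hb hh hb hb; joining the 16 pieces gives the next term.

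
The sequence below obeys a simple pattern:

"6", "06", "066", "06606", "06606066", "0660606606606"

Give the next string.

066060660660606606066

This is a Fibonacci-style word recurrence s(k) = s(k−1)·s(k−2): e.g. 06·6 = 066.
So term 7 is 0660606606606·06606066.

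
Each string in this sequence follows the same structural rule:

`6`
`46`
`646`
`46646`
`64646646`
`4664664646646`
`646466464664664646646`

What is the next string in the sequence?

This is a Fibonacci-style word recurrence s(k) = s(k−2)·s(k−1): e.g. 6·46 = 646.
Continuing: 4664664646646 · 646466464664664646646 gives term 8.

4664664646646646466464664664646646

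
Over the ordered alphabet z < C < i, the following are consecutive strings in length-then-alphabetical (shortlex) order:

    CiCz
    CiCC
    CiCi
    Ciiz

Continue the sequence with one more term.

The successor of Ciiz increments the rightmost position that isn't already i and resets every position after it to z.

CiiC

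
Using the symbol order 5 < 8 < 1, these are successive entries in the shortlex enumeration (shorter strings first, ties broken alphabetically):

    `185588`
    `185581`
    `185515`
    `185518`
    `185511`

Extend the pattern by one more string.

Find the rightmost character of 185511 below 1, bump it to the next letter, and reset everything to its right to 5.

185855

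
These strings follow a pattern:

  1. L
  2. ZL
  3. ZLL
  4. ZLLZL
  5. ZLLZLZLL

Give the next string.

Each term (from the third on) is the previous term followed by the one before it: term 3 = ZL·L = ZLL.
So term 6 is ZLLZLZLL·ZLLZL.

ZLLZLZLLZLLZL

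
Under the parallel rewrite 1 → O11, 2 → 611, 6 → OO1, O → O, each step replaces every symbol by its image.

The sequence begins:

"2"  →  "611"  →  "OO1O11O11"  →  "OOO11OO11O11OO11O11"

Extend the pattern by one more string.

Replace each of the 19 characters of OOO11OO11O11OO11O11 in place — O O O O11 O11 O O O11 O11 O O11 O11 O O O11 O11 O O11 O11 — and concatenate.

OOOO11O11OOO11O11OO11O11OOO11O11OO11O11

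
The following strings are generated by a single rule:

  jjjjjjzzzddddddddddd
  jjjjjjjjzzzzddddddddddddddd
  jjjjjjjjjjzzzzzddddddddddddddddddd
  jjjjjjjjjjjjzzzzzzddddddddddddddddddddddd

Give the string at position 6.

Reading off run lengths: j runs 6, 8, 10, 12; z runs 3, 4, 5, 6; d runs 11, 15, 19, 23 — each is linear in n, where the shown terms are n = 3, 4, 5, 6.
At n = 8 the blocks have lengths 16, 8, 31.

jjjjjjjjjjjjjjjjzzzzzzzzddddddddddddddddddddddddddddddd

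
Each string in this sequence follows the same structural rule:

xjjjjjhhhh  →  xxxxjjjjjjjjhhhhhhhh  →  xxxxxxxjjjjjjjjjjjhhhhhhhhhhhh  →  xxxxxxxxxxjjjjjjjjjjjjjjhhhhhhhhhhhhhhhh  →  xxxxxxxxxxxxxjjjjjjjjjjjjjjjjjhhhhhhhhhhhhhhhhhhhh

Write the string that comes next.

xxxxxxxxxxxxxxxxjjjjjjjjjjjjjjjjjjjjhhhhhhhhhhhhhhhhhhhhhhhh

Term n consists of 3n-2 x's, followed by 3n+2 j's, followed by 4n h's (n = 1, 2, …).
Setting n = 6 gives 16, 20, 24 characters in each block.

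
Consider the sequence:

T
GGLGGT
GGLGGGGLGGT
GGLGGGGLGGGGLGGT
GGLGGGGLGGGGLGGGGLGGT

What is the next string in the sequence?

Each term is the previous one with GGLGG prepended.
Applying this once more to GGLGGGGLGGGGLGGGGLGGT:

GGLGGGGLGGGGLGGGGLGGGGLGGT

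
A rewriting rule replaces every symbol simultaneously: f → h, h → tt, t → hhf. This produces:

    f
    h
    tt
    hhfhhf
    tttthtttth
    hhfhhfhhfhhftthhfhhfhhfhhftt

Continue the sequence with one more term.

φ(hhfhhfhhfhhftthhfhhfhhfhhftt) expands symbol-by-symbol to tt tt h tt tt h tt tt h tt tt h hhf hhf tt tt h tt tt h tt tt h tt tt h hhf hhf; joining the 28 pieces gives the next term.

tttthtttthtttthtttthhhfhhftttthtttthtttthtttthhhfhhf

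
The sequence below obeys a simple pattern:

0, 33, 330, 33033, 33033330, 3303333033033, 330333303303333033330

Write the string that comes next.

3303333033033330333303303333033033

This is a Fibonacci-style word recurrence s(k) = s(k−1)·s(k−2): e.g. 33·0 = 330.
The next term joins 330333303303333033330 and 3303333033033.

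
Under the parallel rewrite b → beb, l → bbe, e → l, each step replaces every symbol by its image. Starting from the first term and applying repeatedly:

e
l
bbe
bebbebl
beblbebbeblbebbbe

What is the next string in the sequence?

beblbebbbebeblbebbeblbebbbebeblbebbebbebl

φ(beblbebbeblbebbbe) expands symbol-by-symbol to beb l beb bbe beb l beb beb l beb bbe beb l beb beb beb l; joining the 17 pieces gives the next term.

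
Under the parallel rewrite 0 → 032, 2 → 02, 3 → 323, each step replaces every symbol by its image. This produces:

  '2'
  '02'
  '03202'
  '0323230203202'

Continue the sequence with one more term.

Rewriting the 13 symbols of 0323230203202 one by one yields 032 323 02 323 02 323 032 02 032 323 02 032 02; concatenated:

0323230232302323032020323230203202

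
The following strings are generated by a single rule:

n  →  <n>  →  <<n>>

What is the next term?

Every step adds < to the front and > to the end of the previous string.
So the next term is <·<<n>>·>.

<<<n>>>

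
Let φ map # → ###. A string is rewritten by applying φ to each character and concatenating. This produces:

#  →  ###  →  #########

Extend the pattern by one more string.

###########################

Rewriting each symbol of #########: #→###, #→###, #→###, #→###, #→###, #→###, #→###, #→###, #→###, which concatenates to ### ### ### ### ### ### ### ### ###.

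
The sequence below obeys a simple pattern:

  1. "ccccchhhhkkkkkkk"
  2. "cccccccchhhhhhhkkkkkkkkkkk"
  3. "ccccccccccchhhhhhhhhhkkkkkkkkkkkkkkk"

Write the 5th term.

ccccccccccccccccchhhhhhhhhhhhhhhhkkkkkkkkkkkkkkkkkkkkkkk

The n-th term is 3n+2 c's then 3n+1 h's then 4n+3 k's (n = 1, 2, …).
For term 5, n = 5, so the run lengths are 17, 16, 23.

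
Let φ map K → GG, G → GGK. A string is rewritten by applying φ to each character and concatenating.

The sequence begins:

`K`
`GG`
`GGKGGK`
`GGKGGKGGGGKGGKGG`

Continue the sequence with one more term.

Rewriting the 16 symbols of GGKGGKGGGGKGGKGG one by one yields GGK GGK GG GGK GGK GG GGK GGK GGK GGK GG GGK GGK GG GGK GGK; concatenated:

GGKGGKGGGGKGGKGGGGKGGKGGKGGKGGGGKGGKGGGGKGGK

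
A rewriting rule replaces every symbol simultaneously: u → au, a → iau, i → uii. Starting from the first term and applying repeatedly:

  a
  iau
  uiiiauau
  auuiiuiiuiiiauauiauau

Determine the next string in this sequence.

Rewriting the 21 symbols of auuiiuiiuiiiauauiauau one by one yields iau au au uii uii au uii uii au uii uii uii iau au iau au uii iau au iau au; concatenated:

iauauauuiiuiiauuiiuiiauuiiuiiuiiiauauiauauuiiiauauiauau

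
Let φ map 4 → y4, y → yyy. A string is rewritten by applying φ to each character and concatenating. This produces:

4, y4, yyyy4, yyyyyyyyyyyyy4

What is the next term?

Rewriting the 14 symbols of yyyyyyyyyyyyy4 one by one yields yyy yyy yyy yyy yyy yyy yyy yyy yyy yyy yyy yyy yyy y4; concatenated:

yyyyyyyyyyyyyyyyyyyyyyyyyyyyyyyyyyyyyyyy4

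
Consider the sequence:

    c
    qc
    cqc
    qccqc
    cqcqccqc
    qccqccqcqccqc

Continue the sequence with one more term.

From term 3 onward, concatenate the second-to-last term with the last: c·qc = cqc, qc·cqc = qccqc, …
The next term joins cqcqccqc and qccqccqcqccqc.

cqcqccqcqccqccqcqccqc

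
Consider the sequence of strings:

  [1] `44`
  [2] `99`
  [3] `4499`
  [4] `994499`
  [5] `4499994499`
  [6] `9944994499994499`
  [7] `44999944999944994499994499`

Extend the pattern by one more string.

From term 3 onward, concatenate the second-to-last term with the last: 44·99 = 4499, 99·4499 = 994499, …
So term 8 is 9944994499994499·44999944999944994499994499.

994499449999449944999944999944994499994499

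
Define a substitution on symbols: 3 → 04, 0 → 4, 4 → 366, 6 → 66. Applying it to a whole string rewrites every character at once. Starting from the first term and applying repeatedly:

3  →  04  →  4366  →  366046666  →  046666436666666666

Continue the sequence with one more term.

φ(046666436666666666) expands symbol-by-symbol to 4 366 66 66 66 66 366 04 66 66 66 66 66 66 66 66 66 66; joining the 18 pieces gives the next term.

4366666666663660466666666666666666666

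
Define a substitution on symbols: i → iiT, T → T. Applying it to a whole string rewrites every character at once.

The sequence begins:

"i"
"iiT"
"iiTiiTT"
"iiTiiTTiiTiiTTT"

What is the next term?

iiTiiTTiiTiiTTTiiTiiTTiiTiiTTTT

Replace each of the 15 characters of iiTiiTTiiTiiTTT in place — iiT iiT T iiT iiT T T iiT iiT T iiT iiT T T T — and concatenate.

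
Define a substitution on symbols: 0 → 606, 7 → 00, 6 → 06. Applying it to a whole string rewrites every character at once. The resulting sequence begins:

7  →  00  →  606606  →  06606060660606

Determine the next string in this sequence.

6060606606066060660606066060660606

Replace each of the 14 characters of 06606060660606 in place — 606 06 06 606 06 606 06 606 06 06 606 06 606 06 — and concatenate.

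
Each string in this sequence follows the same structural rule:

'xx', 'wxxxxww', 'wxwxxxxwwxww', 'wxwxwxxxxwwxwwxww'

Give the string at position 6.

wxwxwxwxwxxxxwwxwwxwwxwwxww

Each term wraps the previous one in wx on the left and xww on the right.
From wxwxwxxxxwwxwwxww, 2 further steps: wxwxwxxxxwwxwwxww → wxwxwxwxxxxwwxwwxwwxww → (answer).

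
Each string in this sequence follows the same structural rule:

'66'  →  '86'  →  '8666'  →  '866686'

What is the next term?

8666868666

This is a Fibonacci-style word recurrence s(k) = s(k−1)·s(k−2): e.g. 86·66 = 8666.
Continuing: 866686 · 8666 gives term 5.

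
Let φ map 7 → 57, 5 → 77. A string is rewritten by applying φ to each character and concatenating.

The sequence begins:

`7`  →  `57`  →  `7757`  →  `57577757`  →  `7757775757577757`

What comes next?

Rewriting the 16 symbols of 7757775757577757 one by one yields 57 57 77 57 57 57 77 57 77 57 77 57 57 57 77 57; concatenated:

57577757575777577757775757577757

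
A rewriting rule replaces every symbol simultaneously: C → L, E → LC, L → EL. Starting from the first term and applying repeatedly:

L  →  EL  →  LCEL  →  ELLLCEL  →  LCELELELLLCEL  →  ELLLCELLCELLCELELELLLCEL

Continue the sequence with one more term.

φ(ELLLCELLCELLCELELELLLCEL) expands symbol-by-symbol to LC EL EL EL L LC EL EL L LC EL EL L LC EL LC EL LC EL EL EL L LC EL; joining the 24 pieces gives the next term.

LCELELELLLCELELLLCELELLLCELLCELLCELELELLLCEL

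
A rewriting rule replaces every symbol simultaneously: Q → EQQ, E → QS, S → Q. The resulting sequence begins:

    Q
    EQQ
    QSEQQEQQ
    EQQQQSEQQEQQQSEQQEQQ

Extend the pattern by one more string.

Replace each of the 20 characters of EQQQQSEQQEQQQSEQQEQQ in place — QS EQQ EQQ EQQ EQQ Q QS EQQ EQQ QS EQQ EQQ EQQ Q QS EQQ EQQ QS EQQ EQQ — and concatenate.

QSEQQEQQEQQEQQQQSEQQEQQQSEQQEQQEQQQQSEQQEQQQSEQQEQQ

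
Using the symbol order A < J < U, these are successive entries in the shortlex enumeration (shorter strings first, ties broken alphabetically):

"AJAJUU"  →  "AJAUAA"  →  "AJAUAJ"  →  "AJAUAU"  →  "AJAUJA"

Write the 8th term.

Continuing the enumeration 3 steps past AJAUJA: AJAUJA → AJAUJJ → AJAUJU → (answer).

AJAUUA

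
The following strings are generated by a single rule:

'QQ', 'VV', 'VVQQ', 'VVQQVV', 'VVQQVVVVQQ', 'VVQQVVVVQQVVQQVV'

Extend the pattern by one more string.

VVQQVVVVQQVVQQVVVVQQVVVVQQ

Each term (from the third on) is the previous term followed by the one before it: term 3 = VV·QQ = VVQQ.
Continuing: VVQQVVVVQQVVQQVV · VVQQVVVVQQ gives term 7.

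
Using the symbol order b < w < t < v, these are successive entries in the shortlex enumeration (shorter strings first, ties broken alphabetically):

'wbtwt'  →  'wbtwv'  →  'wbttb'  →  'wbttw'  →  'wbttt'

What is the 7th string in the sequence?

wbtvb

Stepping forward 2 times from wbttt: wbttt → wbttv, then the target.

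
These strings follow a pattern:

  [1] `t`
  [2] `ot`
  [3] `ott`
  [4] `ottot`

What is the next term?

This is a Fibonacci-style word recurrence s(k) = s(k−1)·s(k−2): e.g. ot·t = ott.
So term 5 is ottot·ott.

ottotott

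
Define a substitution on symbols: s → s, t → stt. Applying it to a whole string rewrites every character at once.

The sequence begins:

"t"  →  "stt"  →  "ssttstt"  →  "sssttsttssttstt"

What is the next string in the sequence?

Applying the rule to each of the 15 symbols of sssttsttssttstt gives the pieces s s s stt stt s stt stt s s stt stt s stt stt, which concatenate to the answer.

ssssttsttssttsttsssttsttssttstt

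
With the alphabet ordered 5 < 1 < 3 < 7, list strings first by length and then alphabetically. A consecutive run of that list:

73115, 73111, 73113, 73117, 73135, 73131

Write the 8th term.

Advancing 2 positions from 73131 through 73131 → 73133 reaches term 8.

73137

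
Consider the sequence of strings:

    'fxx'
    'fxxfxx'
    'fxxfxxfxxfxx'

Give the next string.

fxxfxxfxxfxxfxxfxxfxxfxx

Each string is two copies of the previous one concatenated.
One more doubling of fxxfxxfxxfxx gives the answer.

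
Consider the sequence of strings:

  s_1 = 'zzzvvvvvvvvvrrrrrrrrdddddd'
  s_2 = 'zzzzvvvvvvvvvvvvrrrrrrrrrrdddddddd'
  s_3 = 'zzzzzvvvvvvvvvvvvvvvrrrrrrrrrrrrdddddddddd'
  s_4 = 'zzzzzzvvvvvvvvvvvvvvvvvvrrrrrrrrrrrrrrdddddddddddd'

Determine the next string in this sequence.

The n-th term is n z's then 3n v's then 2n+2 r's then 2n d's, where the shown terms are n = 3, 4, 5, 6.
For the next term, n = 7, so the run lengths are 7, 21, 16, 14.

zzzzzzzvvvvvvvvvvvvvvvvvvvvvrrrrrrrrrrrrrrrrdddddddddddddd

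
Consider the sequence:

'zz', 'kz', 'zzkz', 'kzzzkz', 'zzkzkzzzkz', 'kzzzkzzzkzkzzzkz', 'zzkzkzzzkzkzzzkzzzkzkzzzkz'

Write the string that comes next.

From term 3 onward, concatenate the second-to-last term with the last: zz·kz = zzkz, kz·zzkz = kzzzkz, …
Continuing: kzzzkzzzkzkzzzkz · zzkzkzzzkzkzzzkzzzkzkzzzkz gives term 8.

kzzzkzzzkzkzzzkzzzkzkzzzkzkzzzkzzzkzkzzzkz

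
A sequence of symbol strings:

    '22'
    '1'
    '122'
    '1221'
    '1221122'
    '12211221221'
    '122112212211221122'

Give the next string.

This is a Fibonacci-style word recurrence s(k) = s(k−1)·s(k−2): e.g. 1·22 = 122.
Continuing: 122112212211221122 · 12211221221 gives term 8.

12211221221122112212211221221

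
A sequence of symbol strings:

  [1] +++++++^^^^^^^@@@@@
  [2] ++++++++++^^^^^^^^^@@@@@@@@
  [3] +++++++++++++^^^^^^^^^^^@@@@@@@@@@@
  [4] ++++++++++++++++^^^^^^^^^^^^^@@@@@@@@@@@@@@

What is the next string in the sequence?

+++++++++++++++++++^^^^^^^^^^^^^^^@@@@@@@@@@@@@@@@@

The n-th term is 3n+1 +'s then 2n+3 ^'s then 3n-1 @'s, where the shown terms are n = 2, 3, 4, 5.
At n = 6 the blocks have lengths 19, 15, 17.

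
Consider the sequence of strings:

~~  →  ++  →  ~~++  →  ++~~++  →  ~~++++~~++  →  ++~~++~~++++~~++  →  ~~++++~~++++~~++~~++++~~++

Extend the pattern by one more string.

++~~++~~++++~~++~~++++~~++++~~++~~++++~~++

From term 3 onward, concatenate the second-to-last term with the last: ~~·++ = ~~++, ++·~~++ = ++~~++, …
Continuing: ++~~++~~++++~~++ · ~~++++~~++++~~++~~++++~~++ gives term 8.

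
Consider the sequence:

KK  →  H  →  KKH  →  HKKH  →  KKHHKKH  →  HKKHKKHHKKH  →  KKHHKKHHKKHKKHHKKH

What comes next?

HKKHKKHHKKHKKHHKKHHKKHKKHHKKH

From term 3 onward, concatenate the second-to-last term with the last: KK·H = KKH, H·KKH = HKKH, …
So term 8 is HKKHKKHHKKH·KKHHKKHHKKHKKHHKKH.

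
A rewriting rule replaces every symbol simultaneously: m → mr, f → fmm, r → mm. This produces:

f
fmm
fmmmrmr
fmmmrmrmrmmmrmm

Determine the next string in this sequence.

Rewriting the 15 symbols of fmmmrmrmrmmmrmm one by one yields fmm mr mr mr mm mr mm mr mm mr mr mr mm mr mr; concatenated:

fmmmrmrmrmmmrmmmrmmmrmrmrmmmrmr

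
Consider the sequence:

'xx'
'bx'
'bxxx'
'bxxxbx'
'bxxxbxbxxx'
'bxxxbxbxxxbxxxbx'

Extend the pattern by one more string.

bxxxbxbxxxbxxxbxbxxxbxbxxx

From term 3 onward, concatenate the last term with the second-to-last: bx·xx = bxxx, bxxx·bx = bxxxbx, …
Continuing: bxxxbxbxxxbxxxbx · bxxxbxbxxx gives term 7.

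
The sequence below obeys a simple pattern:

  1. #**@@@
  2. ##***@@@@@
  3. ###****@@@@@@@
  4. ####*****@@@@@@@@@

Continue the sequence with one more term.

Term n consists of n #'s, followed by n+1 *'s, followed by 2n+1 @'s (n = 1, 2, …).
At n = 5 the blocks have lengths 5, 6, 11.

#####******@@@@@@@@@@@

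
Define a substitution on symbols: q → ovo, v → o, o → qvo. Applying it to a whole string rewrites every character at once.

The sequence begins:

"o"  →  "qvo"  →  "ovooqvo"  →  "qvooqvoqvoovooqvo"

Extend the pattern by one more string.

ovooqvoqvoovooqvoovooqvoqvooqvoqvoovooqvo

Replace each of the 17 characters of qvooqvoqvoovooqvo in place — ovo o qvo qvo ovo o qvo ovo o qvo qvo o qvo qvo ovo o qvo — and concatenate.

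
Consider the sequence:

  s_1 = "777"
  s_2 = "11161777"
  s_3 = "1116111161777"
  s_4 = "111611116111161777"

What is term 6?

1116111161111611116111161777

Every step adds 11161 at the front: s(k+1) = 11161·s(k).
From 111611116111161777, 2 further steps: 111611116111161777 → 11161111611116111161777 → (answer).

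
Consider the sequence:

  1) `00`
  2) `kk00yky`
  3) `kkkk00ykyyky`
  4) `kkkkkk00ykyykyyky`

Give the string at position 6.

Each term wraps the previous one in kk on the left and yky on the right.
From kkkkkk00ykyykyyky, 2 further steps: kkkkkk00ykyykyyky → kkkkkkkk00ykyykyykyyky → (answer).

kkkkkkkkkk00ykyykyykyykyyky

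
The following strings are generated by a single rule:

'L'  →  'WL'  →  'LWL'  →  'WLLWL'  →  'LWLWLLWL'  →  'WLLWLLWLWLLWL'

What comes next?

From term 3 onward, concatenate the second-to-last term with the last: L·WL = LWL, WL·LWL = WLLWL, …
The next term joins LWLWLLWL and WLLWLLWLWLLWL.

LWLWLLWLWLLWLLWLWLLWL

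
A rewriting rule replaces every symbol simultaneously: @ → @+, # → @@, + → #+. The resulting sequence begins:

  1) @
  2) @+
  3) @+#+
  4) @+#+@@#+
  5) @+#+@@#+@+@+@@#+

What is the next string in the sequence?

φ(@+#+@@#+@+@+@@#+) expands symbol-by-symbol to @+ #+ @@ #+ @+ @+ @@ #+ @+ #+ @+ #+ @+ @+ @@ #+; joining the 16 pieces gives the next term.

@+#+@@#+@+@+@@#+@+#+@+#+@+@+@@#+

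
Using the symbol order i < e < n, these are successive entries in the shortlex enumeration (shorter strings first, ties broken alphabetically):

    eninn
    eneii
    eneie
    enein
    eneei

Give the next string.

The successor of eneei increments the rightmost position that isn't already n and resets every position after it to i.

eneee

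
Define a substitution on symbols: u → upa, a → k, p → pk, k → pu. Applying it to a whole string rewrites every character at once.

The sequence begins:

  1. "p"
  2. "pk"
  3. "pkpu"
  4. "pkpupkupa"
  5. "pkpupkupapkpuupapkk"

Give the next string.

pkpupkupapkpuupapkkpkpupkupaupapkkpkpupu

Replace each of the 19 characters of pkpupkupapkpuupapkk in place — pk pu pk upa pk pu upa pk k pk pu pk upa upa pk k pk pu pu — and concatenate.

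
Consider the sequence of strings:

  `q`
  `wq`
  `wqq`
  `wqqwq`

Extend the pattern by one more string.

Each term (from the third on) is the previous term followed by the one before it: term 3 = wq·q = wqq.
The next term joins wqqwq and wqq.

wqqwqwqq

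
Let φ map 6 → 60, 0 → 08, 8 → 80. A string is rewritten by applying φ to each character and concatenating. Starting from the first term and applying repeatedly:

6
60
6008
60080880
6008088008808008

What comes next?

60080880088080080880800880080880

Applying the rule to each of the 16 symbols of 6008088008808008 gives the pieces 60 08 08 80 08 80 80 08 08 80 80 08 80 08 08 80, which concatenate to the answer.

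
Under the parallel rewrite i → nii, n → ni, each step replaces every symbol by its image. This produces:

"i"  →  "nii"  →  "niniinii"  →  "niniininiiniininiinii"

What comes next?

niniininiiniininiininiiniininiiniininiininiiniininiinii

Applying the rule to each of the 21 symbols of niniininiiniininiinii gives the pieces ni nii ni nii nii ni nii ni nii nii ni nii nii ni nii ni nii nii ni nii nii, which concatenate to the answer.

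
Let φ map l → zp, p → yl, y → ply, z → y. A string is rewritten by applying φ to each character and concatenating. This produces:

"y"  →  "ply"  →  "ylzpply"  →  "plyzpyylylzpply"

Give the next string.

Rewriting the 15 symbols of plyzpyylylzpply one by one yields yl zp ply y yl ply ply zp ply zp y yl yl zp ply; concatenated:

ylzpplyyylplyplyzpplyzpyylylzpply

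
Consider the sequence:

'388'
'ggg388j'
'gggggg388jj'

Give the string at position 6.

ggggggggggggggg388jjjjj

s(k+1) = ggg·s(k)·j, so each term gains ggg as a prefix and j as a suffix.
From gggggg388jj, 3 further steps: gggggg388jj → ggggggggg388jjj → gggggggggggg388jjjj → (answer).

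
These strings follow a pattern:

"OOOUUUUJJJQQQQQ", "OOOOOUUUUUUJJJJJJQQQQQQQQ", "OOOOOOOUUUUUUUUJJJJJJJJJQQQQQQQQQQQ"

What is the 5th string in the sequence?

Term n consists of 2n+1 O's, followed by 2n+2 U's, followed by 3n J's, followed by 3n+2 Q's (n = 1, 2, …).
At n = 5 the blocks have lengths 11, 12, 15, 17.

OOOOOOOOOOOUUUUUUUUUUUUJJJJJJJJJJJJJJJQQQQQQQQQQQQQQQQQ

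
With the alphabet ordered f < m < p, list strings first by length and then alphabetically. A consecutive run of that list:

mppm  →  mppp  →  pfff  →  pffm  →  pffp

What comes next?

Find the rightmost character of pffp below p, bump it to the next letter, and reset everything to its right to f.

pfmf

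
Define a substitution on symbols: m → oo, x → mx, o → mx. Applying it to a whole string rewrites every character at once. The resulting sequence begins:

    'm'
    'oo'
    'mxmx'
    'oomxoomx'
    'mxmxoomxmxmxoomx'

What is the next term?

Rewriting the 16 symbols of mxmxoomxmxmxoomx one by one yields oo mx oo mx mx mx oo mx oo mx oo mx mx mx oo mx; concatenated:

oomxoomxmxmxoomxoomxoomxmxmxoomx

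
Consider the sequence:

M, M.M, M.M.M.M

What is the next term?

M.M.M.M.M.M.M.M

Every step duplicates the string with '.' between the halves.
One more doubling of M.M.M.M gives the answer.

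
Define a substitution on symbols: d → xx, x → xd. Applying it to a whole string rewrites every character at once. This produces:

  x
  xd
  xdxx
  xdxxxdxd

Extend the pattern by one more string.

Rewriting each symbol of xdxxxdxd: x→xd, d→xx, x→xd, x→xd, x→xd, d→xx, x→xd, d→xx, which concatenates to xd xx xd xd xd xx xd xx.

xdxxxdxdxdxxxdxx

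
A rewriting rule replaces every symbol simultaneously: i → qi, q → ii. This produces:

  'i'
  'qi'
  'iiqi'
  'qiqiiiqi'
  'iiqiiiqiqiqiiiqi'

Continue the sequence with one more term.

Replace each of the 16 characters of iiqiiiqiqiqiiiqi in place — qi qi ii qi qi qi ii qi ii qi ii qi qi qi ii qi — and concatenate.

qiqiiiqiqiqiiiqiiiqiiiqiqiqiiiqi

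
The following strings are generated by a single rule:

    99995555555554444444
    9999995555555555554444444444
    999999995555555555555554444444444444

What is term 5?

Each string has the form 9^{2n} 5^{3n+3} 4^{3n+1}, where the shown terms are n = 2, 3, 4.
For term 5, n = 6, so the run lengths are 12, 21, 19.

9999999999995555555555555555555554444444444444444444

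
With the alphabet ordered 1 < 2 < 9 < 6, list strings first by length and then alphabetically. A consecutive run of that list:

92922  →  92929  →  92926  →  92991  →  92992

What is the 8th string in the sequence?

Continuing the enumeration 3 steps past 92992: 92992 → 92999 → 92996 → (answer).

92961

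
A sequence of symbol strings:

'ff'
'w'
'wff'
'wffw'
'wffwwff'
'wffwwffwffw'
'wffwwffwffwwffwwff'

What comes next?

wffwwffwffwwffwwffwffwwffwffw

From term 3 onward, concatenate the last term with the second-to-last: w·ff = wff, wff·w = wffw, …
Continuing: wffwwffwffwwffwwff · wffwwffwffw gives term 8.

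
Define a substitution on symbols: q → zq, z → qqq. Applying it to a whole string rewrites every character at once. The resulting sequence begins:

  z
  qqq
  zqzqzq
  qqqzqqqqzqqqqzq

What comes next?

φ(qqqzqqqqzqqqqzq) expands symbol-by-symbol to zq zq zq qqq zq zq zq zq qqq zq zq zq zq qqq zq; joining the 15 pieces gives the next term.

zqzqzqqqqzqzqzqzqqqqzqzqzqzqqqqzq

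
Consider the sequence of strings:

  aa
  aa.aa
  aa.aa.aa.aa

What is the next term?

Each string is two copies of the previous one joined by '.'.
Doubling aa.aa.aa.aa with '.' between the halves:

aa.aa.aa.aa.aa.aa.aa.aa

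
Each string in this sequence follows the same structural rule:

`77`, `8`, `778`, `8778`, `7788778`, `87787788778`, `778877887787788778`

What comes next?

This is a Fibonacci-style word recurrence s(k) = s(k−2)·s(k−1): e.g. 77·8 = 778.
So term 8 is 87787788778·778877887787788778.

87787788778778877887787788778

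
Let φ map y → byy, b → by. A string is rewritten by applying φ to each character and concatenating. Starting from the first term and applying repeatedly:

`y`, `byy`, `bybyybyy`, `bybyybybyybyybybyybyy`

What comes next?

Replace each of the 21 characters of bybyybybyybyybybyybyy in place — by byy by byy byy by byy by byy byy by byy byy by byy by byy byy by byy byy — and concatenate.

bybyybybyybyybybyybybyybyybybyybyybybyybybyybyybybyybyy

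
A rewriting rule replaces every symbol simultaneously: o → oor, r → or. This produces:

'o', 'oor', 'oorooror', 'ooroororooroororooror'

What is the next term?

ooroororooroororoororooroororooroororoororooroororooror

Applying the rule to each of the 21 symbols of ooroororooroororooror gives the pieces oor oor or oor oor or oor or oor oor or oor oor or oor or oor oor or oor or, which concatenate to the answer.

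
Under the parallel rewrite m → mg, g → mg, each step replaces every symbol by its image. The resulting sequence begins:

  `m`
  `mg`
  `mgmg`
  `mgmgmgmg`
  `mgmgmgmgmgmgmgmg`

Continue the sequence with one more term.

mgmgmgmgmgmgmgmgmgmgmgmgmgmgmgmg

Replace each of the 16 characters of mgmgmgmgmgmgmgmg in place — mg mg mg mg mg mg mg mg mg mg mg mg mg mg mg mg — and concatenate.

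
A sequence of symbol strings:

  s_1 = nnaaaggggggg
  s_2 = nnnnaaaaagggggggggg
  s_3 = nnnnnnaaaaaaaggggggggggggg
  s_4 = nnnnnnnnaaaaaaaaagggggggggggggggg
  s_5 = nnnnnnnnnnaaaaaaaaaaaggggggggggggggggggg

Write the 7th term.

Each string has the form n^{2n-2} a^{2n-1} g^{3n+1}, where the shown terms are n = 2, 3, 4, 5, 6.
At n = 8 the blocks have lengths 14, 15, 25.

nnnnnnnnnnnnnnaaaaaaaaaaaaaaaggggggggggggggggggggggggg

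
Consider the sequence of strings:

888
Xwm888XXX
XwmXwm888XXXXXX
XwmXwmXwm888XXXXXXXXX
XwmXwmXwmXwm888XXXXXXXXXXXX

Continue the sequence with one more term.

Each term wraps the previous one in Xwm on the left and XXX on the right.
So the next term is Xwm·XwmXwmXwmXwm888XXXXXXXXXXXX·XXX.

XwmXwmXwmXwmXwm888XXXXXXXXXXXXXXX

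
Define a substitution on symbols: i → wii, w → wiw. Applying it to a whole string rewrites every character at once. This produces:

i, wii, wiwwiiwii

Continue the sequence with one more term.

Apply φ to wiwwiiwii symbol by symbol: w→wiw, i→wii, w→wiw, w→wiw, i→wii, i→wii, w→wiw, i→wii, i→wii; joined: wiw wii wiw wiw wii wii wiw wii wii.

wiwwiiwiwwiwwiiwiiwiwwiiwii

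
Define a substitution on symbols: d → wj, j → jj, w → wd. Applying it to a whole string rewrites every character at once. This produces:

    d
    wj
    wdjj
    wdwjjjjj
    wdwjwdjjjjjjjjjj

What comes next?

wdwjwdjjwdwjjjjjjjjjjjjjjjjjjjjj

Applying the rule to each of the 16 symbols of wdwjwdjjjjjjjjjj gives the pieces wd wj wd jj wd wj jj jj jj jj jj jj jj jj jj jj, which concatenate to the answer.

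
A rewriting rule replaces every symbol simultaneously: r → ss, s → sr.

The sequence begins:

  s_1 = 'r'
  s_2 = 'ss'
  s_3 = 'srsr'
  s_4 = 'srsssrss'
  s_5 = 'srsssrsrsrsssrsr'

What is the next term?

Rewriting the 16 symbols of srsssrsrsrsssrsr one by one yields sr ss sr sr sr ss sr ss sr ss sr sr sr ss sr ss; concatenated:

srsssrsrsrsssrsssrsssrsrsrsssrss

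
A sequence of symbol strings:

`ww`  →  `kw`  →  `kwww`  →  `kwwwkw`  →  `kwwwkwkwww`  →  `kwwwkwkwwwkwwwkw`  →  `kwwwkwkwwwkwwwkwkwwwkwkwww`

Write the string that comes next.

Each term (from the third on) is the previous term followed by the one before it: term 3 = kw·ww = kwww.
Continuing: kwwwkwkwwwkwwwkwkwwwkwkwww · kwwwkwkwwwkwwwkw gives term 8.

kwwwkwkwwwkwwwkwkwwwkwkwwwkwwwkwkwwwkwwwkw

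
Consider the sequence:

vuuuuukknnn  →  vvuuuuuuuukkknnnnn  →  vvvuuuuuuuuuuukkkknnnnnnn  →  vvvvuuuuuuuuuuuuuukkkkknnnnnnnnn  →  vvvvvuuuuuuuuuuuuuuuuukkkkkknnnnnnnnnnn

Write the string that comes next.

Each string has the form v^{n} u^{3n+2} k^{n+1} n^{2n+1} (n = 1, 2, …).
For the next term, n = 6, so the run lengths are 6, 20, 7, 13.

vvvvvvuuuuuuuuuuuuuuuuuuuukkkkkkknnnnnnnnnnnnn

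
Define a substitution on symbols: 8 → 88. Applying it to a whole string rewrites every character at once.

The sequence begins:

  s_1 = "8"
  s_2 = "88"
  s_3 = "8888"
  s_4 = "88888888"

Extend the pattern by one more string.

8888888888888888

Rewriting each symbol of 88888888: 8→88, 8→88, 8→88, 8→88, 8→88, 8→88, 8→88, 8→88, which concatenates to 88 88 88 88 88 88 88 88.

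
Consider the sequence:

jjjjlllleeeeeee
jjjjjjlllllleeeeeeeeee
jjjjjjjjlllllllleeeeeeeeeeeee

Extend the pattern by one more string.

jjjjjjjjjjlllllllllleeeeeeeeeeeeeeee

Reading off run lengths: j runs 4, 6, 8; l runs 4, 6, 8; e runs 7, 10, 13 — each is linear in n, where the shown terms are n = 2, 3, 4.
At n = 5 the blocks have lengths 10, 10, 16.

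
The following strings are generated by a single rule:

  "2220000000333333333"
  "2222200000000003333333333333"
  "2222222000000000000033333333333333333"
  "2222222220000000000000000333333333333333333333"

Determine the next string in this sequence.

2222222222200000000000000000003333333333333333333333333

The n-th term is 2n-1 2's then 3n+1 0's then 4n+1 3's, where the shown terms are n = 2, 3, 4, 5.
Setting n = 6 gives 11, 19, 25 characters in each block.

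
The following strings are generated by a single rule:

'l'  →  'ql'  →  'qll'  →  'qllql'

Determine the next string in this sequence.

This is a Fibonacci-style word recurrence s(k) = s(k−1)·s(k−2): e.g. ql·l = qll.
The next term joins qllql and qll.

qllqlqll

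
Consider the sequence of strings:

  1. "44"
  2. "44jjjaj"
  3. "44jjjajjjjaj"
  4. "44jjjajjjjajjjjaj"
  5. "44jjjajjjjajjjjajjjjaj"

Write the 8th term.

44jjjajjjjajjjjajjjjajjjjajjjjajjjjaj

Every step adds jjjaj to the end: s(k+1) = s(k)·jjjaj.
From 44jjjajjjjajjjjajjjjaj, 3 further steps: 44jjjajjjjajjjjajjjjaj → 44jjjajjjjajjjjajjjjajjjjaj → 44jjjajjjjajjjjajjjjajjjjajjjjaj → (answer).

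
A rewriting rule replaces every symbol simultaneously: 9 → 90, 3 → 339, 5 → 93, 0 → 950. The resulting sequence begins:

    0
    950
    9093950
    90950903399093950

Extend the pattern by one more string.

Rewriting the 17 symbols of 90950903399093950 one by one yields 90 950 90 93 950 90 950 339 339 90 90 950 90 339 90 93 950; concatenated:

909509093950909503393399090950903399093950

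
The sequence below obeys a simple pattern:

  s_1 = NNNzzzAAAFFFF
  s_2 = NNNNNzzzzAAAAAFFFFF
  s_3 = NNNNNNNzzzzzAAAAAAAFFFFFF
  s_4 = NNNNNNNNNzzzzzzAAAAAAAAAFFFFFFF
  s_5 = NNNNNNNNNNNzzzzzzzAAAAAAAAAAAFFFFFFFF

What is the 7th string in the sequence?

Reading off run lengths: N runs 3, 5, 7, 9, 11; z runs 3, 4, 5, 6, 7; A runs 3, 5, 7, 9, 11; F runs 4, 5, 6, 7, 8 — each is linear in n, where the shown terms are n = 2, 3, 4, 5, 6.
Setting n = 8 gives 15, 9, 15, 10 characters in each block.

NNNNNNNNNNNNNNNzzzzzzzzzAAAAAAAAAAAAAAAFFFFFFFFFF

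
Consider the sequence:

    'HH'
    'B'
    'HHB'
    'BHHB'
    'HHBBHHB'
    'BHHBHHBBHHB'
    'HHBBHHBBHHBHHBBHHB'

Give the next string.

BHHBHHBBHHBHHBBHHBBHHBHHBBHHB

Each term (from the third on) is the two preceding terms concatenated in order: term 3 = HH·B = HHB.
So term 8 is BHHBHHBBHHB·HHBBHHBBHHBHHBBHHB.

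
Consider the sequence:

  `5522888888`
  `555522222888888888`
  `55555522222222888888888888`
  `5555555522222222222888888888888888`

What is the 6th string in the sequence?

55555555555522222222222222222888888888888888888888

Reading off run lengths: 5 runs 2, 4, 6, 8; 2 runs 2, 5, 8, 11; 8 runs 6, 9, 12, 15 — each is linear in n (n = 1, 2, …).
At n = 6 the blocks have lengths 12, 17, 21.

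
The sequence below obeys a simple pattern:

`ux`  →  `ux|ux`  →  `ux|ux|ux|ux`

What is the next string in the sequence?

Each string is two copies of the previous one joined by '|'.
Doubling ux|ux|ux|ux with '|' between the halves:

ux|ux|ux|ux|ux|ux|ux|ux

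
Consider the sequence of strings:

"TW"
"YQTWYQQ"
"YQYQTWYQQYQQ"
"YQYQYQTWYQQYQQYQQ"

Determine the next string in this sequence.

YQYQYQYQTWYQQYQQYQQYQQ

Each term wraps the previous one in YQ on the left and YQQ on the right.
One more step from YQYQYQTWYQQYQQYQQ gives the answer.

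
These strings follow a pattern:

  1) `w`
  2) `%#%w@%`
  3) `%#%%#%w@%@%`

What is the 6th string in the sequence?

s(k+1) = %#%·s(k)·@%, so each term gains %#% as a prefix and @% as a suffix.
From %#%%#%w@%@%, 3 further steps: %#%%#%w@%@% → %#%%#%%#%w@%@%@% → %#%%#%%#%%#%w@%@%@%@% → (answer).

%#%%#%%#%%#%%#%w@%@%@%@%@%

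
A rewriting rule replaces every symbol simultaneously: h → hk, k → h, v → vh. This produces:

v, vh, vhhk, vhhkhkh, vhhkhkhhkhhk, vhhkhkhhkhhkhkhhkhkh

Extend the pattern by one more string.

Applying the rule to each of the 20 symbols of vhhkhkhhkhhkhkhhkhkh gives the pieces vh hk hk h hk h hk hk h hk hk h hk h hk hk h hk h hk, which concatenate to the answer.

vhhkhkhhkhhkhkhhkhkhhkhhkhkhhkhhk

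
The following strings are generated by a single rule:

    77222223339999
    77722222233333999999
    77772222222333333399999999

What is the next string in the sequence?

77777222222223333333339999999999

The n-th term is n 7's then n+3 2's then 2n-1 3's then 2n 9's, where the shown terms are n = 2, 3, 4.
Setting n = 5 gives 5, 8, 9, 10 characters in each block.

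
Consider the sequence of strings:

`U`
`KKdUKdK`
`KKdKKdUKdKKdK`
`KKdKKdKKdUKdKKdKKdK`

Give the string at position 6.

KKdKKdKKdKKdKKdUKdKKdKKdKKdKKdK

Each term wraps the previous one in KKd on the left and KdK on the right.
From KKdKKdKKdUKdKKdKKdK, 2 further steps: KKdKKdKKdUKdKKdKKdK → KKdKKdKKdKKdUKdKKdKKdKKdK → (answer).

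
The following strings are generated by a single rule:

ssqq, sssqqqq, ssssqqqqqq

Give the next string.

Each string has the form s^{n+1} q^{2n} (n = 1, 2, …).
Setting n = 4 gives 5, 8 characters in each block.

sssssqqqqqqqq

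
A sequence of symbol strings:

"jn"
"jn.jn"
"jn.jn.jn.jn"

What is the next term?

Each string is two copies of the previous one joined by '.'.
So the next term is two copies of jn.jn.jn.jn with '.' between the halves.

jn.jn.jn.jn.jn.jn.jn.jn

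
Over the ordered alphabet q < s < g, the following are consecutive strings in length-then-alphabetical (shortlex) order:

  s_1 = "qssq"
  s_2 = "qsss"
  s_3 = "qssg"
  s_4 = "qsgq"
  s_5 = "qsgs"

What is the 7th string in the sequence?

Stepping forward 2 times from qsgs: qsgs → qsgg, then the target.

qgqq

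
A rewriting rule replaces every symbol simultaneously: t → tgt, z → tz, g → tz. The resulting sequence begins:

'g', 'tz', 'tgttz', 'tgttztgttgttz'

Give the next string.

Rewriting the 13 symbols of tgttztgttgttz one by one yields tgt tz tgt tgt tz tgt tz tgt tgt tz tgt tgt tz; concatenated:

tgttztgttgttztgttztgttgttztgttgttz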